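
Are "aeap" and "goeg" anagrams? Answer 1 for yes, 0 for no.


Strings: "aeap", "goeg"
Sorted first:  aaep
Sorted second: eggo
Differ at position 0: 'a' vs 'e' => not anagrams

0


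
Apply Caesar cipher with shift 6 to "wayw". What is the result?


Caesar cipher: shift "wayw" by 6
  'w' (pos 22) + 6 = pos 2 = 'c'
  'a' (pos 0) + 6 = pos 6 = 'g'
  'y' (pos 24) + 6 = pos 4 = 'e'
  'w' (pos 22) + 6 = pos 2 = 'c'
Result: cgec

cgec


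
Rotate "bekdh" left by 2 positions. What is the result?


Input: "bekdh", rotate left by 2
First 2 characters: "be"
Remaining characters: "kdh"
Concatenate remaining + first: "kdh" + "be" = "kdhbe"

kdhbe


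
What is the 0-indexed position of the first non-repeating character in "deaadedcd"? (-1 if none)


Input: deaadedcd
Character frequencies:
  'a': 2
  'c': 1
  'd': 4
  'e': 2
Scanning left to right for freq == 1:
  Position 0 ('d'): freq=4, skip
  Position 1 ('e'): freq=2, skip
  Position 2 ('a'): freq=2, skip
  Position 3 ('a'): freq=2, skip
  Position 4 ('d'): freq=4, skip
  Position 5 ('e'): freq=2, skip
  Position 6 ('d'): freq=4, skip
  Position 7 ('c'): unique! => answer = 7

7


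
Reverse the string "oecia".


Input: oecia
Reading characters right to left:
  Position 4: 'a'
  Position 3: 'i'
  Position 2: 'c'
  Position 1: 'e'
  Position 0: 'o'
Reversed: aiceo

aiceo


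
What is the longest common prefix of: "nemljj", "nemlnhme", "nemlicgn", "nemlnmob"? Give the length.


Words: nemljj, nemlnhme, nemlicgn, nemlnmob
  Position 0: all 'n' => match
  Position 1: all 'e' => match
  Position 2: all 'm' => match
  Position 3: all 'l' => match
  Position 4: ('j', 'n', 'i', 'n') => mismatch, stop
LCP = "neml" (length 4)

4


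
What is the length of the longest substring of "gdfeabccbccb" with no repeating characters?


Input: "gdfeabccbccb"
Sliding window (track last position of each char):
  Position 0 ('g'): window [0,0] length 1 -- new best
  Position 1 ('d'): window [0,1] length 2 -- new best
  Position 2 ('f'): window [0,2] length 3 -- new best
  Position 3 ('e'): window [0,3] length 4 -- new best
  Position 4 ('a'): window [0,4] length 5 -- new best
  Position 5 ('b'): window [0,5] length 6 -- new best
  Position 6 ('c'): window [0,6] length 7 -- new best
  Position 7 ('c'): repeat (last at 6), move window start to 7
  Position 7 ('c'): window [7,7] length 1
  Position 8 ('b'): window [7,8] length 2
  Position 9 ('c'): repeat (last at 7), move window start to 8
  Position 9 ('c'): window [8,9] length 2
  Position 10 ('c'): repeat (last at 9), move window start to 10
  Position 10 ('c'): window [10,10] length 1
  Position 11 ('b'): window [10,11] length 2
Longest substring with no repeats: "gdfeabc" with length 7

7


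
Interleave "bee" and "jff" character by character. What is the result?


Interleaving "bee" and "jff":
  Position 0: 'b' from first, 'j' from second => "bj"
  Position 1: 'e' from first, 'f' from second => "ef"
  Position 2: 'e' from first, 'f' from second => "ef"
Result: bjefef

bjefef


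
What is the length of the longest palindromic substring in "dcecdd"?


Input: "dcecdd"
Checking substrings for palindromes:
  [0:5] "dcecd" (len 5) => palindrome
  [1:4] "cec" (len 3) => palindrome
  [4:6] "dd" (len 2) => palindrome
Longest palindromic substring: "dcecd" with length 5

5


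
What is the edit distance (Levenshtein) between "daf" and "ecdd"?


Computing edit distance: "daf" -> "ecdd"
DP table:
           e    c    d    d
      0    1    2    3    4
  d   1    1    2    2    3
  a   2    2    2    3    3
  f   3    3    3    3    4
Edit distance = dp[3][4] = 4

4


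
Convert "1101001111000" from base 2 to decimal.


Input: "1101001111000" in base 2
Positional expansion:
  Digit '1' (value 1) x 2^12 = 4096
  Digit '1' (value 1) x 2^11 = 2048
  Digit '0' (value 0) x 2^10 = 0
  Digit '1' (value 1) x 2^9 = 512
  Digit '0' (value 0) x 2^8 = 0
  Digit '0' (value 0) x 2^7 = 0
  Digit '1' (value 1) x 2^6 = 64
  Digit '1' (value 1) x 2^5 = 32
  Digit '1' (value 1) x 2^4 = 16
  Digit '1' (value 1) x 2^3 = 8
  Digit '0' (value 0) x 2^2 = 0
  Digit '0' (value 0) x 2^1 = 0
  Digit '0' (value 0) x 2^0 = 0
Sum = 6776

6776


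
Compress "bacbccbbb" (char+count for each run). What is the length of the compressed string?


Input: bacbccbbb
Runs:
  'b' x 1 => "b1"
  'a' x 1 => "a1"
  'c' x 1 => "c1"
  'b' x 1 => "b1"
  'c' x 2 => "c2"
  'b' x 3 => "b3"
Compressed: "b1a1c1b1c2b3"
Compressed length: 12

12


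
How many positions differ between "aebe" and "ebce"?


Comparing "aebe" and "ebce" position by position:
  Position 0: 'a' vs 'e' => DIFFER
  Position 1: 'e' vs 'b' => DIFFER
  Position 2: 'b' vs 'c' => DIFFER
  Position 3: 'e' vs 'e' => same
Positions that differ: 3

3


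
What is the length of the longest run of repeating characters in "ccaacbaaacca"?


Input: "ccaacbaaacca"
Scanning for longest run:
  Position 1 ('c'): continues run of 'c', length=2
  Position 2 ('a'): new char, reset run to 1
  Position 3 ('a'): continues run of 'a', length=2
  Position 4 ('c'): new char, reset run to 1
  Position 5 ('b'): new char, reset run to 1
  Position 6 ('a'): new char, reset run to 1
  Position 7 ('a'): continues run of 'a', length=2
  Position 8 ('a'): continues run of 'a', length=3
  Position 9 ('c'): new char, reset run to 1
  Position 10 ('c'): continues run of 'c', length=2
  Position 11 ('a'): new char, reset run to 1
Longest run: 'a' with length 3

3


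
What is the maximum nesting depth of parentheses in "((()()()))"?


Input: "((()()()))"
Tracking depth:
  Position 0 '(': depth becomes 1
  Position 1 '(': depth becomes 2
  Position 2 '(': depth becomes 3
  Position 3 ')': depth becomes 2
  Position 4 '(': depth becomes 3
  Position 5 ')': depth becomes 2
  Position 6 '(': depth becomes 3
  Position 7 ')': depth becomes 2
  Position 8 ')': depth becomes 1
  Position 9 ')': depth becomes 0
Maximum depth reached: 3

3


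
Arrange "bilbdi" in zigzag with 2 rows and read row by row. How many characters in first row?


Zigzag "bilbdi" into 2 rows:
Placing characters:
  'b' => row 0
  'i' => row 1
  'l' => row 0
  'b' => row 1
  'd' => row 0
  'i' => row 1
Rows:
  Row 0: "bld"
  Row 1: "ibi"
First row length: 3

3


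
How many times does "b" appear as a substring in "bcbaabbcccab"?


Searching for "b" in "bcbaabbcccab"
Scanning each position:
  Position 0: "b" => MATCH
  Position 1: "c" => no
  Position 2: "b" => MATCH
  Position 3: "a" => no
  Position 4: "a" => no
  Position 5: "b" => MATCH
  Position 6: "b" => MATCH
  Position 7: "c" => no
  Position 8: "c" => no
  Position 9: "c" => no
  Position 10: "a" => no
  Position 11: "b" => MATCH
Total occurrences: 5

5


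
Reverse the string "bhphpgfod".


Input: bhphpgfod
Reading characters right to left:
  Position 8: 'd'
  Position 7: 'o'
  Position 6: 'f'
  Position 5: 'g'
  Position 4: 'p'
  Position 3: 'h'
  Position 2: 'p'
  Position 1: 'h'
  Position 0: 'b'
Reversed: dofgphphb

dofgphphb


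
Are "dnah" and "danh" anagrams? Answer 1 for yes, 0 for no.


Strings: "dnah", "danh"
Sorted first:  adhn
Sorted second: adhn
Sorted forms match => anagrams

1


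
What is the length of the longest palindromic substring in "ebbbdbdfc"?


Input: "ebbbdbdfc"
Checking substrings for palindromes:
  [1:4] "bbb" (len 3) => palindrome
  [3:6] "bdb" (len 3) => palindrome
  [4:7] "dbd" (len 3) => palindrome
  [1:3] "bb" (len 2) => palindrome
  [2:4] "bb" (len 2) => palindrome
Longest palindromic substring: "bbb" with length 3

3


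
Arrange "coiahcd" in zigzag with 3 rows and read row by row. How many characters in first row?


Zigzag "coiahcd" into 3 rows:
Placing characters:
  'c' => row 0
  'o' => row 1
  'i' => row 2
  'a' => row 1
  'h' => row 0
  'c' => row 1
  'd' => row 2
Rows:
  Row 0: "ch"
  Row 1: "oac"
  Row 2: "id"
First row length: 2

2


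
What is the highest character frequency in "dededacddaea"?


Input: dededacddaea
Character counts:
  'a': 3
  'c': 1
  'd': 5
  'e': 3
Maximum frequency: 5

5


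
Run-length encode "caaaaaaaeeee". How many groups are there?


Input: caaaaaaaeeee
Scanning for consecutive runs:
  Group 1: 'c' x 1 (positions 0-0)
  Group 2: 'a' x 7 (positions 1-7)
  Group 3: 'e' x 4 (positions 8-11)
Total groups: 3

3


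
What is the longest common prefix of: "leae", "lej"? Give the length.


Words: leae, lej
  Position 0: all 'l' => match
  Position 1: all 'e' => match
  Position 2: ('a', 'j') => mismatch, stop
LCP = "le" (length 2)

2


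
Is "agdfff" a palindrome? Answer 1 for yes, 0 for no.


Input: agdfff
Reversed: fffdga
  Compare pos 0 ('a') with pos 5 ('f'): MISMATCH
  Compare pos 1 ('g') with pos 4 ('f'): MISMATCH
  Compare pos 2 ('d') with pos 3 ('f'): MISMATCH
Result: not a palindrome

0


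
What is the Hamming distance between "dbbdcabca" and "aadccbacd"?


Comparing "dbbdcabca" and "aadccbacd" position by position:
  Position 0: 'd' vs 'a' => differ
  Position 1: 'b' vs 'a' => differ
  Position 2: 'b' vs 'd' => differ
  Position 3: 'd' vs 'c' => differ
  Position 4: 'c' vs 'c' => same
  Position 5: 'a' vs 'b' => differ
  Position 6: 'b' vs 'a' => differ
  Position 7: 'c' vs 'c' => same
  Position 8: 'a' vs 'd' => differ
Total differences (Hamming distance): 7

7


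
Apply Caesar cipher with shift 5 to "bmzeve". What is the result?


Caesar cipher: shift "bmzeve" by 5
  'b' (pos 1) + 5 = pos 6 = 'g'
  'm' (pos 12) + 5 = pos 17 = 'r'
  'z' (pos 25) + 5 = pos 4 = 'e'
  'e' (pos 4) + 5 = pos 9 = 'j'
  'v' (pos 21) + 5 = pos 0 = 'a'
  'e' (pos 4) + 5 = pos 9 = 'j'
Result: grejaj

grejaj


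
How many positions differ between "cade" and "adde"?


Comparing "cade" and "adde" position by position:
  Position 0: 'c' vs 'a' => DIFFER
  Position 1: 'a' vs 'd' => DIFFER
  Position 2: 'd' vs 'd' => same
  Position 3: 'e' vs 'e' => same
Positions that differ: 2

2


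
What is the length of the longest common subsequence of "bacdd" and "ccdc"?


LCS of "bacdd" and "ccdc"
DP table:
           c    c    d    c
      0    0    0    0    0
  b   0    0    0    0    0
  a   0    0    0    0    0
  c   0    1    1    1    1
  d   0    1    1    2    2
  d   0    1    1    2    2
LCS length = dp[5][4] = 2

2


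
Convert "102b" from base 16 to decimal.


Input: "102b" in base 16
Positional expansion:
  Digit '1' (value 1) x 16^3 = 4096
  Digit '0' (value 0) x 16^2 = 0
  Digit '2' (value 2) x 16^1 = 32
  Digit 'b' (value 11) x 16^0 = 11
Sum = 4139

4139


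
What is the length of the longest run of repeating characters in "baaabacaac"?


Input: "baaabacaac"
Scanning for longest run:
  Position 1 ('a'): new char, reset run to 1
  Position 2 ('a'): continues run of 'a', length=2
  Position 3 ('a'): continues run of 'a', length=3
  Position 4 ('b'): new char, reset run to 1
  Position 5 ('a'): new char, reset run to 1
  Position 6 ('c'): new char, reset run to 1
  Position 7 ('a'): new char, reset run to 1
  Position 8 ('a'): continues run of 'a', length=2
  Position 9 ('c'): new char, reset run to 1
Longest run: 'a' with length 3

3


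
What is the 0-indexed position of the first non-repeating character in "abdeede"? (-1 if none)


Input: abdeede
Character frequencies:
  'a': 1
  'b': 1
  'd': 2
  'e': 3
Scanning left to right for freq == 1:
  Position 0 ('a'): unique! => answer = 0

0


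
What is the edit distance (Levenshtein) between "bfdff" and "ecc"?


Computing edit distance: "bfdff" -> "ecc"
DP table:
           e    c    c
      0    1    2    3
  b   1    1    2    3
  f   2    2    2    3
  d   3    3    3    3
  f   4    4    4    4
  f   5    5    5    5
Edit distance = dp[5][3] = 5

5


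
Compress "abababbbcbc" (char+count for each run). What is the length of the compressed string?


Input: abababbbcbc
Runs:
  'a' x 1 => "a1"
  'b' x 1 => "b1"
  'a' x 1 => "a1"
  'b' x 1 => "b1"
  'a' x 1 => "a1"
  'b' x 3 => "b3"
  'c' x 1 => "c1"
  'b' x 1 => "b1"
  'c' x 1 => "c1"
Compressed: "a1b1a1b1a1b3c1b1c1"
Compressed length: 18

18


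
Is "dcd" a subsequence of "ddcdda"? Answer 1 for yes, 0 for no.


Check if "dcd" is a subsequence of "ddcdda"
Greedy scan:
  Position 0 ('d'): matches sub[0] = 'd'
  Position 1 ('d'): no match needed
  Position 2 ('c'): matches sub[1] = 'c'
  Position 3 ('d'): matches sub[2] = 'd'
  Position 4 ('d'): no match needed
  Position 5 ('a'): no match needed
All 3 characters matched => is a subsequence

1


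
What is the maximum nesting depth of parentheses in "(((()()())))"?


Input: "(((()()())))"
Tracking depth:
  Position 0 '(': depth becomes 1
  Position 1 '(': depth becomes 2
  Position 2 '(': depth becomes 3
  Position 3 '(': depth becomes 4
  Position 4 ')': depth becomes 3
  Position 5 '(': depth becomes 4
  Position 6 ')': depth becomes 3
  Position 7 '(': depth becomes 4
  Position 8 ')': depth becomes 3
  Position 9 ')': depth becomes 2
  Position 10 ')': depth becomes 1
  Position 11 ')': depth becomes 0
Maximum depth reached: 4

4


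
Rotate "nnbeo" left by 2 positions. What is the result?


Input: "nnbeo", rotate left by 2
First 2 characters: "nn"
Remaining characters: "beo"
Concatenate remaining + first: "beo" + "nn" = "beonn"

beonn


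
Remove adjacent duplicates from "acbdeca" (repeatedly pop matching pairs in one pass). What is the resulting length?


Input: acbdeca
Stack-based adjacent duplicate removal:
  Read 'a': push. Stack: a
  Read 'c': push. Stack: ac
  Read 'b': push. Stack: acb
  Read 'd': push. Stack: acbd
  Read 'e': push. Stack: acbde
  Read 'c': push. Stack: acbdec
  Read 'a': push. Stack: acbdeca
Final stack: "acbdeca" (length 7)

7


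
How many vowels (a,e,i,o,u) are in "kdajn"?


Input: kdajn
Checking each character:
  'k' at position 0: consonant
  'd' at position 1: consonant
  'a' at position 2: vowel (running total: 1)
  'j' at position 3: consonant
  'n' at position 4: consonant
Total vowels: 1

1


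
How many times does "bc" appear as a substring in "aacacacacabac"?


Searching for "bc" in "aacacacacabac"
Scanning each position:
  Position 0: "aa" => no
  Position 1: "ac" => no
  Position 2: "ca" => no
  Position 3: "ac" => no
  Position 4: "ca" => no
  Position 5: "ac" => no
  Position 6: "ca" => no
  Position 7: "ac" => no
  Position 8: "ca" => no
  Position 9: "ab" => no
  Position 10: "ba" => no
  Position 11: "ac" => no
Total occurrences: 0

0


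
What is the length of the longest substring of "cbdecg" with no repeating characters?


Input: "cbdecg"
Sliding window (track last position of each char):
  Position 0 ('c'): window [0,0] length 1 -- new best
  Position 1 ('b'): window [0,1] length 2 -- new best
  Position 2 ('d'): window [0,2] length 3 -- new best
  Position 3 ('e'): window [0,3] length 4 -- new best
  Position 4 ('c'): repeat (last at 0), move window start to 1
  Position 4 ('c'): window [1,4] length 4
  Position 5 ('g'): window [1,5] length 5 -- new best
Longest substring with no repeats: "bdecg" with length 5

5


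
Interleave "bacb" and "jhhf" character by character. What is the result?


Interleaving "bacb" and "jhhf":
  Position 0: 'b' from first, 'j' from second => "bj"
  Position 1: 'a' from first, 'h' from second => "ah"
  Position 2: 'c' from first, 'h' from second => "ch"
  Position 3: 'b' from first, 'f' from second => "bf"
Result: bjahchbf

bjahchbf


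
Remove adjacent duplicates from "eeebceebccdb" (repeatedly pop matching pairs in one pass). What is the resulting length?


Input: eeebceebccdb
Stack-based adjacent duplicate removal:
  Read 'e': push. Stack: e
  Read 'e': matches stack top 'e' => pop. Stack: (empty)
  Read 'e': push. Stack: e
  Read 'b': push. Stack: eb
  Read 'c': push. Stack: ebc
  Read 'e': push. Stack: ebce
  Read 'e': matches stack top 'e' => pop. Stack: ebc
  Read 'b': push. Stack: ebcb
  Read 'c': push. Stack: ebcbc
  Read 'c': matches stack top 'c' => pop. Stack: ebcb
  Read 'd': push. Stack: ebcbd
  Read 'b': push. Stack: ebcbdb
Final stack: "ebcbdb" (length 6)

6


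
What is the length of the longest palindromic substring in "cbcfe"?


Input: "cbcfe"
Checking substrings for palindromes:
  [0:3] "cbc" (len 3) => palindrome
Longest palindromic substring: "cbc" with length 3

3


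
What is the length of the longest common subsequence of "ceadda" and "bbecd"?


LCS of "ceadda" and "bbecd"
DP table:
           b    b    e    c    d
      0    0    0    0    0    0
  c   0    0    0    0    1    1
  e   0    0    0    1    1    1
  a   0    0    0    1    1    1
  d   0    0    0    1    1    2
  d   0    0    0    1    1    2
  a   0    0    0    1    1    2
LCS length = dp[6][5] = 2

2


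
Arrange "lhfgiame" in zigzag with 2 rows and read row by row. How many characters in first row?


Zigzag "lhfgiame" into 2 rows:
Placing characters:
  'l' => row 0
  'h' => row 1
  'f' => row 0
  'g' => row 1
  'i' => row 0
  'a' => row 1
  'm' => row 0
  'e' => row 1
Rows:
  Row 0: "lfim"
  Row 1: "hgae"
First row length: 4

4


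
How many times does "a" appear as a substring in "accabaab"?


Searching for "a" in "accabaab"
Scanning each position:
  Position 0: "a" => MATCH
  Position 1: "c" => no
  Position 2: "c" => no
  Position 3: "a" => MATCH
  Position 4: "b" => no
  Position 5: "a" => MATCH
  Position 6: "a" => MATCH
  Position 7: "b" => no
Total occurrences: 4

4


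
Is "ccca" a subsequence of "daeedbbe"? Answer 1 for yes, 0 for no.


Check if "ccca" is a subsequence of "daeedbbe"
Greedy scan:
  Position 0 ('d'): no match needed
  Position 1 ('a'): no match needed
  Position 2 ('e'): no match needed
  Position 3 ('e'): no match needed
  Position 4 ('d'): no match needed
  Position 5 ('b'): no match needed
  Position 6 ('b'): no match needed
  Position 7 ('e'): no match needed
Only matched 0/4 characters => not a subsequence

0


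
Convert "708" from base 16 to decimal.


Input: "708" in base 16
Positional expansion:
  Digit '7' (value 7) x 16^2 = 1792
  Digit '0' (value 0) x 16^1 = 0
  Digit '8' (value 8) x 16^0 = 8
Sum = 1800

1800


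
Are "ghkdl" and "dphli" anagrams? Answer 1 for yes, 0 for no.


Strings: "ghkdl", "dphli"
Sorted first:  dghkl
Sorted second: dhilp
Differ at position 1: 'g' vs 'h' => not anagrams

0


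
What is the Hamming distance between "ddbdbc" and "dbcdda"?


Comparing "ddbdbc" and "dbcdda" position by position:
  Position 0: 'd' vs 'd' => same
  Position 1: 'd' vs 'b' => differ
  Position 2: 'b' vs 'c' => differ
  Position 3: 'd' vs 'd' => same
  Position 4: 'b' vs 'd' => differ
  Position 5: 'c' vs 'a' => differ
Total differences (Hamming distance): 4

4


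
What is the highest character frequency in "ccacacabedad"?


Input: ccacacabedad
Character counts:
  'a': 4
  'b': 1
  'c': 4
  'd': 2
  'e': 1
Maximum frequency: 4

4


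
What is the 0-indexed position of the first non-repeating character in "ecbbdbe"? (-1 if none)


Input: ecbbdbe
Character frequencies:
  'b': 3
  'c': 1
  'd': 1
  'e': 2
Scanning left to right for freq == 1:
  Position 0 ('e'): freq=2, skip
  Position 1 ('c'): unique! => answer = 1

1


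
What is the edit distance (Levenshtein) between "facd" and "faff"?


Computing edit distance: "facd" -> "faff"
DP table:
           f    a    f    f
      0    1    2    3    4
  f   1    0    1    2    3
  a   2    1    0    1    2
  c   3    2    1    1    2
  d   4    3    2    2    2
Edit distance = dp[4][4] = 2

2


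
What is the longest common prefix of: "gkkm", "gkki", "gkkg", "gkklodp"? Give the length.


Words: gkkm, gkki, gkkg, gkklodp
  Position 0: all 'g' => match
  Position 1: all 'k' => match
  Position 2: all 'k' => match
  Position 3: ('m', 'i', 'g', 'l') => mismatch, stop
LCP = "gkk" (length 3)

3


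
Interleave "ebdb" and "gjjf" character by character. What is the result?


Interleaving "ebdb" and "gjjf":
  Position 0: 'e' from first, 'g' from second => "eg"
  Position 1: 'b' from first, 'j' from second => "bj"
  Position 2: 'd' from first, 'j' from second => "dj"
  Position 3: 'b' from first, 'f' from second => "bf"
Result: egbjdjbf

egbjdjbf


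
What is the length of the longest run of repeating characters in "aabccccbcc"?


Input: "aabccccbcc"
Scanning for longest run:
  Position 1 ('a'): continues run of 'a', length=2
  Position 2 ('b'): new char, reset run to 1
  Position 3 ('c'): new char, reset run to 1
  Position 4 ('c'): continues run of 'c', length=2
  Position 5 ('c'): continues run of 'c', length=3
  Position 6 ('c'): continues run of 'c', length=4
  Position 7 ('b'): new char, reset run to 1
  Position 8 ('c'): new char, reset run to 1
  Position 9 ('c'): continues run of 'c', length=2
Longest run: 'c' with length 4

4


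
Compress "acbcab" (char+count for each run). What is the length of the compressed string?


Input: acbcab
Runs:
  'a' x 1 => "a1"
  'c' x 1 => "c1"
  'b' x 1 => "b1"
  'c' x 1 => "c1"
  'a' x 1 => "a1"
  'b' x 1 => "b1"
Compressed: "a1c1b1c1a1b1"
Compressed length: 12

12


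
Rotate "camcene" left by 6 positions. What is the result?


Input: "camcene", rotate left by 6
First 6 characters: "camcen"
Remaining characters: "e"
Concatenate remaining + first: "e" + "camcen" = "ecamcen"

ecamcen


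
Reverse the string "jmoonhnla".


Input: jmoonhnla
Reading characters right to left:
  Position 8: 'a'
  Position 7: 'l'
  Position 6: 'n'
  Position 5: 'h'
  Position 4: 'n'
  Position 3: 'o'
  Position 2: 'o'
  Position 1: 'm'
  Position 0: 'j'
Reversed: alnhnoomj

alnhnoomj


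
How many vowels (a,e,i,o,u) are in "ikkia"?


Input: ikkia
Checking each character:
  'i' at position 0: vowel (running total: 1)
  'k' at position 1: consonant
  'k' at position 2: consonant
  'i' at position 3: vowel (running total: 2)
  'a' at position 4: vowel (running total: 3)
Total vowels: 3

3


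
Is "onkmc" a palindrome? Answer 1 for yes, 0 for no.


Input: onkmc
Reversed: cmkno
  Compare pos 0 ('o') with pos 4 ('c'): MISMATCH
  Compare pos 1 ('n') with pos 3 ('m'): MISMATCH
Result: not a palindrome

0


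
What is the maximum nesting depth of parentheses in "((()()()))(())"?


Input: "((()()()))(())"
Tracking depth:
  Position 0 '(': depth becomes 1
  Position 1 '(': depth becomes 2
  Position 2 '(': depth becomes 3
  Position 3 ')': depth becomes 2
  Position 4 '(': depth becomes 3
  Position 5 ')': depth becomes 2
  Position 6 '(': depth becomes 3
  Position 7 ')': depth becomes 2
  Position 8 ')': depth becomes 1
  Position 9 ')': depth becomes 0
  Position 10 '(': depth becomes 1
  Position 11 '(': depth becomes 2
  Position 12 ')': depth becomes 1
  Position 13 ')': depth becomes 0
Maximum depth reached: 3

3


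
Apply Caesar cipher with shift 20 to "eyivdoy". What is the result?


Caesar cipher: shift "eyivdoy" by 20
  'e' (pos 4) + 20 = pos 24 = 'y'
  'y' (pos 24) + 20 = pos 18 = 's'
  'i' (pos 8) + 20 = pos 2 = 'c'
  'v' (pos 21) + 20 = pos 15 = 'p'
  'd' (pos 3) + 20 = pos 23 = 'x'
  'o' (pos 14) + 20 = pos 8 = 'i'
  'y' (pos 24) + 20 = pos 18 = 's'
Result: yscpxis

yscpxis


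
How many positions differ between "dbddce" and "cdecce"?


Comparing "dbddce" and "cdecce" position by position:
  Position 0: 'd' vs 'c' => DIFFER
  Position 1: 'b' vs 'd' => DIFFER
  Position 2: 'd' vs 'e' => DIFFER
  Position 3: 'd' vs 'c' => DIFFER
  Position 4: 'c' vs 'c' => same
  Position 5: 'e' vs 'e' => same
Positions that differ: 4

4


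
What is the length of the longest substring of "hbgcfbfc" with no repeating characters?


Input: "hbgcfbfc"
Sliding window (track last position of each char):
  Position 0 ('h'): window [0,0] length 1 -- new best
  Position 1 ('b'): window [0,1] length 2 -- new best
  Position 2 ('g'): window [0,2] length 3 -- new best
  Position 3 ('c'): window [0,3] length 4 -- new best
  Position 4 ('f'): window [0,4] length 5 -- new best
  Position 5 ('b'): repeat (last at 1), move window start to 2
  Position 5 ('b'): window [2,5] length 4
  Position 6 ('f'): repeat (last at 4), move window start to 5
  Position 6 ('f'): window [5,6] length 2
  Position 7 ('c'): window [5,7] length 3
Longest substring with no repeats: "hbgcf" with length 5

5


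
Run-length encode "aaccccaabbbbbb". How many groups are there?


Input: aaccccaabbbbbb
Scanning for consecutive runs:
  Group 1: 'a' x 2 (positions 0-1)
  Group 2: 'c' x 4 (positions 2-5)
  Group 3: 'a' x 2 (positions 6-7)
  Group 4: 'b' x 6 (positions 8-13)
Total groups: 4

4


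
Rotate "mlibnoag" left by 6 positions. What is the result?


Input: "mlibnoag", rotate left by 6
First 6 characters: "mlibno"
Remaining characters: "ag"
Concatenate remaining + first: "ag" + "mlibno" = "agmlibno"

agmlibno


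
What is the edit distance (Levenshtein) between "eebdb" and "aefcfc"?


Computing edit distance: "eebdb" -> "aefcfc"
DP table:
           a    e    f    c    f    c
      0    1    2    3    4    5    6
  e   1    1    1    2    3    4    5
  e   2    2    1    2    3    4    5
  b   3    3    2    2    3    4    5
  d   4    4    3    3    3    4    5
  b   5    5    4    4    4    4    5
Edit distance = dp[5][6] = 5

5


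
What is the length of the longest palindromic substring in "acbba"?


Input: "acbba"
Checking substrings for palindromes:
  [2:4] "bb" (len 2) => palindrome
Longest palindromic substring: "bb" with length 2

2


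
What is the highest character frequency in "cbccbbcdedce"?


Input: cbccbbcdedce
Character counts:
  'b': 3
  'c': 5
  'd': 2
  'e': 2
Maximum frequency: 5

5


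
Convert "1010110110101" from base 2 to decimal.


Input: "1010110110101" in base 2
Positional expansion:
  Digit '1' (value 1) x 2^12 = 4096
  Digit '0' (value 0) x 2^11 = 0
  Digit '1' (value 1) x 2^10 = 1024
  Digit '0' (value 0) x 2^9 = 0
  Digit '1' (value 1) x 2^8 = 256
  Digit '1' (value 1) x 2^7 = 128
  Digit '0' (value 0) x 2^6 = 0
  Digit '1' (value 1) x 2^5 = 32
  Digit '1' (value 1) x 2^4 = 16
  Digit '0' (value 0) x 2^3 = 0
  Digit '1' (value 1) x 2^2 = 4
  Digit '0' (value 0) x 2^1 = 0
  Digit '1' (value 1) x 2^0 = 1
Sum = 5557

5557


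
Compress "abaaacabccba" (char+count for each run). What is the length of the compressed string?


Input: abaaacabccba
Runs:
  'a' x 1 => "a1"
  'b' x 1 => "b1"
  'a' x 3 => "a3"
  'c' x 1 => "c1"
  'a' x 1 => "a1"
  'b' x 1 => "b1"
  'c' x 2 => "c2"
  'b' x 1 => "b1"
  'a' x 1 => "a1"
Compressed: "a1b1a3c1a1b1c2b1a1"
Compressed length: 18

18


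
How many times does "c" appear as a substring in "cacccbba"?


Searching for "c" in "cacccbba"
Scanning each position:
  Position 0: "c" => MATCH
  Position 1: "a" => no
  Position 2: "c" => MATCH
  Position 3: "c" => MATCH
  Position 4: "c" => MATCH
  Position 5: "b" => no
  Position 6: "b" => no
  Position 7: "a" => no
Total occurrences: 4

4


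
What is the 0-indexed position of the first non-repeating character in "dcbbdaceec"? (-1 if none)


Input: dcbbdaceec
Character frequencies:
  'a': 1
  'b': 2
  'c': 3
  'd': 2
  'e': 2
Scanning left to right for freq == 1:
  Position 0 ('d'): freq=2, skip
  Position 1 ('c'): freq=3, skip
  Position 2 ('b'): freq=2, skip
  Position 3 ('b'): freq=2, skip
  Position 4 ('d'): freq=2, skip
  Position 5 ('a'): unique! => answer = 5

5


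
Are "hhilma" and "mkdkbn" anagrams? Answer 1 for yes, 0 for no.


Strings: "hhilma", "mkdkbn"
Sorted first:  ahhilm
Sorted second: bdkkmn
Differ at position 0: 'a' vs 'b' => not anagrams

0


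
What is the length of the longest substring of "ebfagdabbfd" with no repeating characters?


Input: "ebfagdabbfd"
Sliding window (track last position of each char):
  Position 0 ('e'): window [0,0] length 1 -- new best
  Position 1 ('b'): window [0,1] length 2 -- new best
  Position 2 ('f'): window [0,2] length 3 -- new best
  Position 3 ('a'): window [0,3] length 4 -- new best
  Position 4 ('g'): window [0,4] length 5 -- new best
  Position 5 ('d'): window [0,5] length 6 -- new best
  Position 6 ('a'): repeat (last at 3), move window start to 4
  Position 6 ('a'): window [4,6] length 3
  Position 7 ('b'): window [4,7] length 4
  Position 8 ('b'): repeat (last at 7), move window start to 8
  Position 8 ('b'): window [8,8] length 1
  Position 9 ('f'): window [8,9] length 2
  Position 10 ('d'): window [8,10] length 3
Longest substring with no repeats: "ebfagd" with length 6

6


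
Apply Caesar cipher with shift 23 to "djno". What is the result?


Caesar cipher: shift "djno" by 23
  'd' (pos 3) + 23 = pos 0 = 'a'
  'j' (pos 9) + 23 = pos 6 = 'g'
  'n' (pos 13) + 23 = pos 10 = 'k'
  'o' (pos 14) + 23 = pos 11 = 'l'
Result: agkl

agkl


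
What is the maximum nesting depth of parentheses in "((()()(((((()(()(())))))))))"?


Input: "((()()(((((()(()(())))))))))"
Tracking depth:
  Position 0 '(': depth becomes 1
  Position 1 '(': depth becomes 2
  Position 2 '(': depth becomes 3
  Position 3 ')': depth becomes 2
  Position 4 '(': depth becomes 3
  Position 5 ')': depth becomes 2
  Position 6 '(': depth becomes 3
  Position 7 '(': depth becomes 4
  Position 8 '(': depth becomes 5
  Position 9 '(': depth becomes 6
  Position 10 '(': depth becomes 7
  Position 11 '(': depth becomes 8
  Position 12 ')': depth becomes 7
  Position 13 '(': depth becomes 8
  Position 14 '(': depth becomes 9
  Position 15 ')': depth becomes 8
  Position 16 '(': depth becomes 9
  Position 17 '(': depth becomes 10
  Position 18 ')': depth becomes 9
  Position 19 ')': depth becomes 8
  Position 20 ')': depth becomes 7
  Position 21 ')': depth becomes 6
  Position 22 ')': depth becomes 5
  Position 23 ')': depth becomes 4
  Position 24 ')': depth becomes 3
  Position 25 ')': depth becomes 2
  Position 26 ')': depth becomes 1
  Position 27 ')': depth becomes 0
Maximum depth reached: 10

10


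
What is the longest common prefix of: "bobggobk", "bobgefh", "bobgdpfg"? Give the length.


Words: bobggobk, bobgefh, bobgdpfg
  Position 0: all 'b' => match
  Position 1: all 'o' => match
  Position 2: all 'b' => match
  Position 3: all 'g' => match
  Position 4: ('g', 'e', 'd') => mismatch, stop
LCP = "bobg" (length 4)

4


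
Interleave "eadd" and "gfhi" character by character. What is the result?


Interleaving "eadd" and "gfhi":
  Position 0: 'e' from first, 'g' from second => "eg"
  Position 1: 'a' from first, 'f' from second => "af"
  Position 2: 'd' from first, 'h' from second => "dh"
  Position 3: 'd' from first, 'i' from second => "di"
Result: egafdhdi

egafdhdi


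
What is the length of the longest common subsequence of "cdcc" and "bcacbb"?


LCS of "cdcc" and "bcacbb"
DP table:
           b    c    a    c    b    b
      0    0    0    0    0    0    0
  c   0    0    1    1    1    1    1
  d   0    0    1    1    1    1    1
  c   0    0    1    1    2    2    2
  c   0    0    1    1    2    2    2
LCS length = dp[4][6] = 2

2


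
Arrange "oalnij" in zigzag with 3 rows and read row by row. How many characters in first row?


Zigzag "oalnij" into 3 rows:
Placing characters:
  'o' => row 0
  'a' => row 1
  'l' => row 2
  'n' => row 1
  'i' => row 0
  'j' => row 1
Rows:
  Row 0: "oi"
  Row 1: "anj"
  Row 2: "l"
First row length: 2

2


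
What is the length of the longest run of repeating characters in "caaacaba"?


Input: "caaacaba"
Scanning for longest run:
  Position 1 ('a'): new char, reset run to 1
  Position 2 ('a'): continues run of 'a', length=2
  Position 3 ('a'): continues run of 'a', length=3
  Position 4 ('c'): new char, reset run to 1
  Position 5 ('a'): new char, reset run to 1
  Position 6 ('b'): new char, reset run to 1
  Position 7 ('a'): new char, reset run to 1
Longest run: 'a' with length 3

3


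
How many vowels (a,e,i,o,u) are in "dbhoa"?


Input: dbhoa
Checking each character:
  'd' at position 0: consonant
  'b' at position 1: consonant
  'h' at position 2: consonant
  'o' at position 3: vowel (running total: 1)
  'a' at position 4: vowel (running total: 2)
Total vowels: 2

2


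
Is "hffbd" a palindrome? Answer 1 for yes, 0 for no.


Input: hffbd
Reversed: dbffh
  Compare pos 0 ('h') with pos 4 ('d'): MISMATCH
  Compare pos 1 ('f') with pos 3 ('b'): MISMATCH
Result: not a palindrome

0


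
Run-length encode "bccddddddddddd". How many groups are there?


Input: bccddddddddddd
Scanning for consecutive runs:
  Group 1: 'b' x 1 (positions 0-0)
  Group 2: 'c' x 2 (positions 1-2)
  Group 3: 'd' x 11 (positions 3-13)
Total groups: 3

3


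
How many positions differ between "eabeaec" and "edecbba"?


Comparing "eabeaec" and "edecbba" position by position:
  Position 0: 'e' vs 'e' => same
  Position 1: 'a' vs 'd' => DIFFER
  Position 2: 'b' vs 'e' => DIFFER
  Position 3: 'e' vs 'c' => DIFFER
  Position 4: 'a' vs 'b' => DIFFER
  Position 5: 'e' vs 'b' => DIFFER
  Position 6: 'c' vs 'a' => DIFFER
Positions that differ: 6

6


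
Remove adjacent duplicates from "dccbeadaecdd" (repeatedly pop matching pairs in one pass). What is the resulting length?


Input: dccbeadaecdd
Stack-based adjacent duplicate removal:
  Read 'd': push. Stack: d
  Read 'c': push. Stack: dc
  Read 'c': matches stack top 'c' => pop. Stack: d
  Read 'b': push. Stack: db
  Read 'e': push. Stack: dbe
  Read 'a': push. Stack: dbea
  Read 'd': push. Stack: dbead
  Read 'a': push. Stack: dbeada
  Read 'e': push. Stack: dbeadae
  Read 'c': push. Stack: dbeadaec
  Read 'd': push. Stack: dbeadaecd
  Read 'd': matches stack top 'd' => pop. Stack: dbeadaec
Final stack: "dbeadaec" (length 8)

8


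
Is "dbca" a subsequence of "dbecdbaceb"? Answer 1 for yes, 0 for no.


Check if "dbca" is a subsequence of "dbecdbaceb"
Greedy scan:
  Position 0 ('d'): matches sub[0] = 'd'
  Position 1 ('b'): matches sub[1] = 'b'
  Position 2 ('e'): no match needed
  Position 3 ('c'): matches sub[2] = 'c'
  Position 4 ('d'): no match needed
  Position 5 ('b'): no match needed
  Position 6 ('a'): matches sub[3] = 'a'
  Position 7 ('c'): no match needed
  Position 8 ('e'): no match needed
  Position 9 ('b'): no match needed
All 4 characters matched => is a subsequence

1


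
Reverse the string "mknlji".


Input: mknlji
Reading characters right to left:
  Position 5: 'i'
  Position 4: 'j'
  Position 3: 'l'
  Position 2: 'n'
  Position 1: 'k'
  Position 0: 'm'
Reversed: ijlnkm

ijlnkm


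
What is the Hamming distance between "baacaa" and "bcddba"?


Comparing "baacaa" and "bcddba" position by position:
  Position 0: 'b' vs 'b' => same
  Position 1: 'a' vs 'c' => differ
  Position 2: 'a' vs 'd' => differ
  Position 3: 'c' vs 'd' => differ
  Position 4: 'a' vs 'b' => differ
  Position 5: 'a' vs 'a' => same
Total differences (Hamming distance): 4

4


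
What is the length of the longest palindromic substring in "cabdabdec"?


Input: "cabdabdec"
Checking substrings for palindromes:
  No multi-char palindromic substrings found
Longest palindromic substring: "c" with length 1

1


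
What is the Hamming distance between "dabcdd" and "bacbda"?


Comparing "dabcdd" and "bacbda" position by position:
  Position 0: 'd' vs 'b' => differ
  Position 1: 'a' vs 'a' => same
  Position 2: 'b' vs 'c' => differ
  Position 3: 'c' vs 'b' => differ
  Position 4: 'd' vs 'd' => same
  Position 5: 'd' vs 'a' => differ
Total differences (Hamming distance): 4

4


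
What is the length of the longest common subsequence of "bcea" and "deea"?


LCS of "bcea" and "deea"
DP table:
           d    e    e    a
      0    0    0    0    0
  b   0    0    0    0    0
  c   0    0    0    0    0
  e   0    0    1    1    1
  a   0    0    1    1    2
LCS length = dp[4][4] = 2

2


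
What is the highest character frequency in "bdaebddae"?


Input: bdaebddae
Character counts:
  'a': 2
  'b': 2
  'd': 3
  'e': 2
Maximum frequency: 3

3


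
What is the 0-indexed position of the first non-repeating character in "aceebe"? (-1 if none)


Input: aceebe
Character frequencies:
  'a': 1
  'b': 1
  'c': 1
  'e': 3
Scanning left to right for freq == 1:
  Position 0 ('a'): unique! => answer = 0

0


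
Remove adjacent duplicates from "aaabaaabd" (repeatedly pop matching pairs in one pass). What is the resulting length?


Input: aaabaaabd
Stack-based adjacent duplicate removal:
  Read 'a': push. Stack: a
  Read 'a': matches stack top 'a' => pop. Stack: (empty)
  Read 'a': push. Stack: a
  Read 'b': push. Stack: ab
  Read 'a': push. Stack: aba
  Read 'a': matches stack top 'a' => pop. Stack: ab
  Read 'a': push. Stack: aba
  Read 'b': push. Stack: abab
  Read 'd': push. Stack: ababd
Final stack: "ababd" (length 5)

5


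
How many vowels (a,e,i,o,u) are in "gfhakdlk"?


Input: gfhakdlk
Checking each character:
  'g' at position 0: consonant
  'f' at position 1: consonant
  'h' at position 2: consonant
  'a' at position 3: vowel (running total: 1)
  'k' at position 4: consonant
  'd' at position 5: consonant
  'l' at position 6: consonant
  'k' at position 7: consonant
Total vowels: 1

1


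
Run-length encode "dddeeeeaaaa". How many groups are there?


Input: dddeeeeaaaa
Scanning for consecutive runs:
  Group 1: 'd' x 3 (positions 0-2)
  Group 2: 'e' x 4 (positions 3-6)
  Group 3: 'a' x 4 (positions 7-10)
Total groups: 3

3


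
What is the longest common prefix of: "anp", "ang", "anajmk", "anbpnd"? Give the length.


Words: anp, ang, anajmk, anbpnd
  Position 0: all 'a' => match
  Position 1: all 'n' => match
  Position 2: ('p', 'g', 'a', 'b') => mismatch, stop
LCP = "an" (length 2)

2


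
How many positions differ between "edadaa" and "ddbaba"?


Comparing "edadaa" and "ddbaba" position by position:
  Position 0: 'e' vs 'd' => DIFFER
  Position 1: 'd' vs 'd' => same
  Position 2: 'a' vs 'b' => DIFFER
  Position 3: 'd' vs 'a' => DIFFER
  Position 4: 'a' vs 'b' => DIFFER
  Position 5: 'a' vs 'a' => same
Positions that differ: 4

4


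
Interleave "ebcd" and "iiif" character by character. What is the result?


Interleaving "ebcd" and "iiif":
  Position 0: 'e' from first, 'i' from second => "ei"
  Position 1: 'b' from first, 'i' from second => "bi"
  Position 2: 'c' from first, 'i' from second => "ci"
  Position 3: 'd' from first, 'f' from second => "df"
Result: eibicidf

eibicidf


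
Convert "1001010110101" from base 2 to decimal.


Input: "1001010110101" in base 2
Positional expansion:
  Digit '1' (value 1) x 2^12 = 4096
  Digit '0' (value 0) x 2^11 = 0
  Digit '0' (value 0) x 2^10 = 0
  Digit '1' (value 1) x 2^9 = 512
  Digit '0' (value 0) x 2^8 = 0
  Digit '1' (value 1) x 2^7 = 128
  Digit '0' (value 0) x 2^6 = 0
  Digit '1' (value 1) x 2^5 = 32
  Digit '1' (value 1) x 2^4 = 16
  Digit '0' (value 0) x 2^3 = 0
  Digit '1' (value 1) x 2^2 = 4
  Digit '0' (value 0) x 2^1 = 0
  Digit '1' (value 1) x 2^0 = 1
Sum = 4789

4789


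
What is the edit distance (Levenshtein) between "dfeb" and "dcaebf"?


Computing edit distance: "dfeb" -> "dcaebf"
DP table:
           d    c    a    e    b    f
      0    1    2    3    4    5    6
  d   1    0    1    2    3    4    5
  f   2    1    1    2    3    4    4
  e   3    2    2    2    2    3    4
  b   4    3    3    3    3    2    3
Edit distance = dp[4][6] = 3

3


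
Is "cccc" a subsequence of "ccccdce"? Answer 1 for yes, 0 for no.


Check if "cccc" is a subsequence of "ccccdce"
Greedy scan:
  Position 0 ('c'): matches sub[0] = 'c'
  Position 1 ('c'): matches sub[1] = 'c'
  Position 2 ('c'): matches sub[2] = 'c'
  Position 3 ('c'): matches sub[3] = 'c'
  Position 4 ('d'): no match needed
  Position 5 ('c'): no match needed
  Position 6 ('e'): no match needed
All 4 characters matched => is a subsequence

1


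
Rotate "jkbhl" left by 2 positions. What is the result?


Input: "jkbhl", rotate left by 2
First 2 characters: "jk"
Remaining characters: "bhl"
Concatenate remaining + first: "bhl" + "jk" = "bhljk"

bhljk


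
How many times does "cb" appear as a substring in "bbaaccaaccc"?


Searching for "cb" in "bbaaccaaccc"
Scanning each position:
  Position 0: "bb" => no
  Position 1: "ba" => no
  Position 2: "aa" => no
  Position 3: "ac" => no
  Position 4: "cc" => no
  Position 5: "ca" => no
  Position 6: "aa" => no
  Position 7: "ac" => no
  Position 8: "cc" => no
  Position 9: "cc" => no
Total occurrences: 0

0
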